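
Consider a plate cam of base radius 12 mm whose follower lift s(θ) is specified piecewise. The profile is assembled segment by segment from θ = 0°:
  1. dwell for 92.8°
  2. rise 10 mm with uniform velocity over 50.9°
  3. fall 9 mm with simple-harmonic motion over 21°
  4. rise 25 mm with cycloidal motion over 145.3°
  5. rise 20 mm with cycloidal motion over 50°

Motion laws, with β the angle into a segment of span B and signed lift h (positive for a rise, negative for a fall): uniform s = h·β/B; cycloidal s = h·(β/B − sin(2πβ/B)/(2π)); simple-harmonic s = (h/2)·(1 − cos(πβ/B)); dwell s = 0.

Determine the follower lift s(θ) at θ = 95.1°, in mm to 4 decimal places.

seg 1 [0°–92.8°] dwell: s stays 0.0000
seg 2 [92.8°–143.7°] uniform, h=10: θ=95.1° here. β=2.3, B=50.9. 10·2.3/50.9 = 0.4519 → s = 0.4519

0.4519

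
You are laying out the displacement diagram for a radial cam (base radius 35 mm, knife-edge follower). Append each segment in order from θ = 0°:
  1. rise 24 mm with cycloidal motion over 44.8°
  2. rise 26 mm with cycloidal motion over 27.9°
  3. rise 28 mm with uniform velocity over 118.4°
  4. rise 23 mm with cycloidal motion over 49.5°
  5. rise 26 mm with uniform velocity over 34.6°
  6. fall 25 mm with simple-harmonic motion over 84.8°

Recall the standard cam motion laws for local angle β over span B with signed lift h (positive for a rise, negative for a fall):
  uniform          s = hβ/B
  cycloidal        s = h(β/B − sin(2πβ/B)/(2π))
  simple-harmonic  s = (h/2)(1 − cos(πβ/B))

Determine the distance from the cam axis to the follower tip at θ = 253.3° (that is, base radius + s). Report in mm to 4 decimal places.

seg 1 [0°–44.8°] cycloidal, h=24: full span → s += 24 → s = 24.0000
seg 2 [44.8°–72.7°] cycloidal, h=26: full span → s += 26 → s = 50.0000
seg 3 [72.7°–191.1°] uniform, h=28: full span → s += 28 → s = 78.0000
seg 4 [191.1°–240.6°] cycloidal, h=23: full span → s += 23 → s = 101.0000
seg 5 [240.6°–275.2°] uniform, h=26: θ=253.3° here. β=12.7, B=34.6. 26·12.7/34.6 = 9.5434 → s = 110.5434
radial distance = base radius + s = 35 + 110.5434 = 145.5434

145.5434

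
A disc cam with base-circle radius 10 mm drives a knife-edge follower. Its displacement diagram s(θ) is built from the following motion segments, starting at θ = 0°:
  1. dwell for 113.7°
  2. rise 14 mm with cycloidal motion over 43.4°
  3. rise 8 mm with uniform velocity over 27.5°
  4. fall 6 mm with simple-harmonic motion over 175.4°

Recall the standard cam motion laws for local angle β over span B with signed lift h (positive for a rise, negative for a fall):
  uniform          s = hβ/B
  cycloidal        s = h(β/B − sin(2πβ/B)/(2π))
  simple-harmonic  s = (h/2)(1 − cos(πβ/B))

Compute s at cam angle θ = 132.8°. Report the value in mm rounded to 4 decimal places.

seg 1 [0°–113.7°] dwell: s stays 0.0000
seg 2 [113.7°–157.1°] cycloidal, h=14: θ=132.8° here. β=19.1, B=43.4. 14·(0.4401 − sin(2π·0.4401)/(2π)) = 5.3422 → s = 5.3422

5.3422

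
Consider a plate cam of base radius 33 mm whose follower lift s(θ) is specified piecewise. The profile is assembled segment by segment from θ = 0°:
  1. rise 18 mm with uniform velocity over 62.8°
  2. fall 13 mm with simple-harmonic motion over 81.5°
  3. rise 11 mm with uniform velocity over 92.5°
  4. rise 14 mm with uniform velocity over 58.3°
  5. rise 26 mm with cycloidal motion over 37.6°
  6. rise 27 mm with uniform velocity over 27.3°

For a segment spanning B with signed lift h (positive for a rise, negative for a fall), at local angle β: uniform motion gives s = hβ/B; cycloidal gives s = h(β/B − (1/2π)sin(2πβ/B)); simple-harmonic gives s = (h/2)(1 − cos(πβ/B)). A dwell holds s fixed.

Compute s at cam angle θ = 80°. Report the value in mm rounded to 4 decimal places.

seg 1 [0°–62.8°] uniform, h=18: full span → s += 18 → s = 18.0000
seg 2 [62.8°–144.3°] simple-harmonic, h=-13: θ=80° here. β=17.2, B=81.5. -13/2·(1 − cos(π·0.2110)) = -1.3771 → s = 16.6229

16.6229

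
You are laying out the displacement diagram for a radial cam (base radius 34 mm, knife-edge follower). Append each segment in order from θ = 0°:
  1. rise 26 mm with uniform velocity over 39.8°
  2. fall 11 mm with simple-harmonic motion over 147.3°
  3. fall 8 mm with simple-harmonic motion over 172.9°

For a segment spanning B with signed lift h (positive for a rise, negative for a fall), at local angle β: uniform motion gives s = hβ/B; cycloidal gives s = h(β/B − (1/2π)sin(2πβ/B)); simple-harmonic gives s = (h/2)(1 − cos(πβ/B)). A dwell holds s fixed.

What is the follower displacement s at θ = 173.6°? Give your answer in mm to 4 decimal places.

seg 1 [0°–39.8°] uniform, h=26: full span → s += 26 → s = 26.0000
seg 2 [39.8°–187.1°] simple-harmonic, h=-11: θ=173.6° here. β=133.8, B=147.3. -11/2·(1 − cos(π·0.9084)) = -10.7736 → s = 15.2264

15.2264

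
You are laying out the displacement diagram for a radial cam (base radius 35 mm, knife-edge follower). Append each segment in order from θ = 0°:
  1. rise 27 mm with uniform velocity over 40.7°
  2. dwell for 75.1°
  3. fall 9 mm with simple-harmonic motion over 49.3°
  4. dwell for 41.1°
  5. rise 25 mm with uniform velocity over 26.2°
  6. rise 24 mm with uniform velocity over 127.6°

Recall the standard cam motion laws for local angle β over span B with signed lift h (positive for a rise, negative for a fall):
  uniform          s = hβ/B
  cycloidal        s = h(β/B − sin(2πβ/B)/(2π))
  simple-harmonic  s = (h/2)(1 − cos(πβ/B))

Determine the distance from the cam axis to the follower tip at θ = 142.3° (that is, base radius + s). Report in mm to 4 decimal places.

seg 1 [0°–40.7°] uniform, h=27: full span → s += 27 → s = 27.0000
seg 2 [40.7°–115.8°] dwell: s stays 27.0000
seg 3 [115.8°–165.1°] simple-harmonic, h=-9: θ=142.3° here. β=26.5, B=49.3. -9/2·(1 − cos(π·0.5375)) = -5.0293 → s = 21.9707
radial distance = base radius + s = 35 + 21.9707 = 56.9707

56.9707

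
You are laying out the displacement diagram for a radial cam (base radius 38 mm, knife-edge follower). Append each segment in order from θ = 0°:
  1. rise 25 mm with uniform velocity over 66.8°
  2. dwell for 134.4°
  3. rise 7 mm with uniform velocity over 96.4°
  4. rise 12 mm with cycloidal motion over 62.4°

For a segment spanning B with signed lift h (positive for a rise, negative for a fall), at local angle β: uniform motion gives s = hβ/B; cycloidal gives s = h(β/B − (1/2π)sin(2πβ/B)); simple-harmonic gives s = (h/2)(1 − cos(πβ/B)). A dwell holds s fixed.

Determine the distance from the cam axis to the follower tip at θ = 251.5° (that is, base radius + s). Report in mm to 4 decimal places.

seg 1 [0°–66.8°] uniform, h=25: full span → s += 25 → s = 25.0000
seg 2 [66.8°–201.2°] dwell: s stays 25.0000
seg 3 [201.2°–297.6°] uniform, h=7: θ=251.5° here. β=50.3, B=96.4. 7·50.3/96.4 = 3.6525 → s = 28.6525
radial distance = base radius + s = 38 + 28.6525 = 66.6525

66.6525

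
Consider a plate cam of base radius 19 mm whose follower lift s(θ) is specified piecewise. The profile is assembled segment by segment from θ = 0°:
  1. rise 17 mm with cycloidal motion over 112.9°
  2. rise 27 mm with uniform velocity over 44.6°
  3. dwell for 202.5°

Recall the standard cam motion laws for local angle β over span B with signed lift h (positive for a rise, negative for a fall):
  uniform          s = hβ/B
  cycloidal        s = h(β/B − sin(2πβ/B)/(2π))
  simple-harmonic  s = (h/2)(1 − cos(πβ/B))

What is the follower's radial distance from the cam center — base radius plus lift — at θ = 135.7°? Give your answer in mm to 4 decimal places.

seg 1 [0°–112.9°] cycloidal, h=17: full span → s += 17 → s = 17.0000
seg 2 [112.9°–157.5°] uniform, h=27: θ=135.7° here. β=22.8, B=44.6. 27·22.8/44.6 = 13.8027 → s = 30.8027
radial distance = base radius + s = 19 + 30.8027 = 49.8027

49.8027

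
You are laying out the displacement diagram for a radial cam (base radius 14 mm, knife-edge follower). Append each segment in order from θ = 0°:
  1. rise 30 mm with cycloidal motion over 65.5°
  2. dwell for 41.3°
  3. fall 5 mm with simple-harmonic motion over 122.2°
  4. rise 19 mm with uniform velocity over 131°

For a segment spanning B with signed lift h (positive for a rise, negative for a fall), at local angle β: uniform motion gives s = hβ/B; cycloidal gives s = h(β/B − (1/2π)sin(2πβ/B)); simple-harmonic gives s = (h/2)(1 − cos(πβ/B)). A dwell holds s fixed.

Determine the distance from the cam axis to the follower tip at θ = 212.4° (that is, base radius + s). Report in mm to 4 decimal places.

seg 1 [0°–65.5°] cycloidal, h=30: full span → s += 30 → s = 30.0000
seg 2 [65.5°–106.8°] dwell: s stays 30.0000
seg 3 [106.8°–229°] simple-harmonic, h=-5: θ=212.4° here. β=105.6, B=122.2. -5/2·(1 − cos(π·0.8642)) = -4.7758 → s = 25.2242
radial distance = base radius + s = 14 + 25.2242 = 39.2242

39.2242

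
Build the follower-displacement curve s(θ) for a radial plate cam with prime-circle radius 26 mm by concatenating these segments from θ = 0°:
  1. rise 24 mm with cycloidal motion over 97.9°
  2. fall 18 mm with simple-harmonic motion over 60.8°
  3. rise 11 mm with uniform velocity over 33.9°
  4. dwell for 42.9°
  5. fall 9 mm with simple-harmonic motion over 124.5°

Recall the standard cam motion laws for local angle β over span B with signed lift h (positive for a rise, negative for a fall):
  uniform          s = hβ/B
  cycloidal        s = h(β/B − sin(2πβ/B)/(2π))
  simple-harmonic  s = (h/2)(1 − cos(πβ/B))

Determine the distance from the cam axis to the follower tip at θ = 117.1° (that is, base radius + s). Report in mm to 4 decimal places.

seg 1 [0°–97.9°] cycloidal, h=24: full span → s += 24 → s = 24.0000
seg 2 [97.9°–158.7°] simple-harmonic, h=-18: θ=117.1° here. β=19.2, B=60.8. -18/2·(1 − cos(π·0.3158)) = -4.0775 → s = 19.9225
radial distance = base radius + s = 26 + 19.9225 = 45.9225

45.9225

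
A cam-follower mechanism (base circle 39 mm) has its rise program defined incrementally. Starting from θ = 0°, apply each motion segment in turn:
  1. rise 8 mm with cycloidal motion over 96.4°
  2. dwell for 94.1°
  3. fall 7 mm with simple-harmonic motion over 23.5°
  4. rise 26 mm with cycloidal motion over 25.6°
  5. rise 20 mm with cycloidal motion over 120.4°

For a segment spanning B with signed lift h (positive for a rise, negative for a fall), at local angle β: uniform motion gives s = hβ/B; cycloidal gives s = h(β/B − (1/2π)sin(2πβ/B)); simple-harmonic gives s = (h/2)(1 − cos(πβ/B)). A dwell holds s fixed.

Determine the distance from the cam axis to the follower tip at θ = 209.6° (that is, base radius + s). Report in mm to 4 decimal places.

seg 1 [0°–96.4°] cycloidal, h=8: full span → s += 8 → s = 8.0000
seg 2 [96.4°–190.5°] dwell: s stays 8.0000
seg 3 [190.5°–214°] simple-harmonic, h=-7: θ=209.6° here. β=19.1, B=23.5. -7/2·(1 − cos(π·0.8128)) = -6.4118 → s = 1.5882
radial distance = base radius + s = 39 + 1.5882 = 40.5882

40.5882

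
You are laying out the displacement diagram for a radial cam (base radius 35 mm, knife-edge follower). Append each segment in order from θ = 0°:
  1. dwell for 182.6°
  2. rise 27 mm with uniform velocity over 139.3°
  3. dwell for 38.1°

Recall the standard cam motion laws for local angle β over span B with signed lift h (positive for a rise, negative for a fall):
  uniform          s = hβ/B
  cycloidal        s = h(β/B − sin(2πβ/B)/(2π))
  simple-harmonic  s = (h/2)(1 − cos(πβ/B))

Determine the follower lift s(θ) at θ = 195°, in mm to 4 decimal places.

seg 1 [0°–182.6°] dwell: s stays 0.0000
seg 2 [182.6°–321.9°] uniform, h=27: θ=195° here. β=12.4, B=139.3. 27·12.4/139.3 = 2.4034 → s = 2.4034

2.4034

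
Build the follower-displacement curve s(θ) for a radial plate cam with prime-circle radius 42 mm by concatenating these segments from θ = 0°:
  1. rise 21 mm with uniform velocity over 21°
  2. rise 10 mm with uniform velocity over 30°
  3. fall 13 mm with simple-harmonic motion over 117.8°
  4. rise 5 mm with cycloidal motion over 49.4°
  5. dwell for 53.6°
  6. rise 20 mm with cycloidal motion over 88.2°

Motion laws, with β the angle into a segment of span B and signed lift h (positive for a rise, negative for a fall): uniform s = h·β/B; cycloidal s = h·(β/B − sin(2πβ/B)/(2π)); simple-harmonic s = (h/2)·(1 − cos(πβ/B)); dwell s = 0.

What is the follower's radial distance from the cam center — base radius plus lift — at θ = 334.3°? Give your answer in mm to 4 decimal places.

seg 1 [0°–21°] uniform, h=21: full span → s += 21 → s = 21.0000
seg 2 [21°–51°] uniform, h=10: full span → s += 10 → s = 31.0000
seg 3 [51°–168.8°] simple-harmonic, h=-13: full span → s += -13 → s = 18.0000
seg 4 [168.8°–218.2°] cycloidal, h=5: full span → s += 5 → s = 23.0000
seg 5 [218.2°–271.8°] dwell: s stays 23.0000
seg 6 [271.8°–360°] cycloidal, h=20: θ=334.3° here. β=62.5, B=88.2. 20·(0.7086 − sin(2π·0.7086)/(2π)) = 17.2484 → s = 40.2484
radial distance = base radius + s = 42 + 40.2484 = 82.2484

82.2484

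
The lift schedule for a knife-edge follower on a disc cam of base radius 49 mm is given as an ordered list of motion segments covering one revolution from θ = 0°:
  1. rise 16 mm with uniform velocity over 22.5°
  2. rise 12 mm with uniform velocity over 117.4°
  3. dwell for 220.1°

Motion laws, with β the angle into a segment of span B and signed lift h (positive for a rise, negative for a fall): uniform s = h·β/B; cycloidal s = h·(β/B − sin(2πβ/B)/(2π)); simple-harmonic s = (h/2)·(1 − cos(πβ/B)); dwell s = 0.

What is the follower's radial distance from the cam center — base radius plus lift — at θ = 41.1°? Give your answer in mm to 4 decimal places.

seg 1 [0°–22.5°] uniform, h=16: full span → s += 16 → s = 16.0000
seg 2 [22.5°–139.9°] uniform, h=12: θ=41.1° here. β=18.6, B=117.4. 12·18.6/117.4 = 1.9012 → s = 17.9012
radial distance = base radius + s = 49 + 17.9012 = 66.9012

66.9012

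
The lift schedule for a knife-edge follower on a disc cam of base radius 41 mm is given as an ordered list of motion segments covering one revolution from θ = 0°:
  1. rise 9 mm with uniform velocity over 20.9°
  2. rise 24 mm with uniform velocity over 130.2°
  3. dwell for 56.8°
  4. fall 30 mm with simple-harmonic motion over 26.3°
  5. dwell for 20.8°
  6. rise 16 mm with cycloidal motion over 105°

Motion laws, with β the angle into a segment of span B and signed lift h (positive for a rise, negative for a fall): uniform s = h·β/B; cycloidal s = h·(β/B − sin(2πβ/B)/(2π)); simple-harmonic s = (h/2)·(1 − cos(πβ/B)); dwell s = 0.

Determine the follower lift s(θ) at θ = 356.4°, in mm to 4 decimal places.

seg 1 [0°–20.9°] uniform, h=9: full span → s += 9 → s = 9.0000
seg 2 [20.9°–151.1°] uniform, h=24: full span → s += 24 → s = 33.0000
seg 3 [151.1°–207.9°] dwell: s stays 33.0000
seg 4 [207.9°–234.2°] simple-harmonic, h=-30: full span → s += -30 → s = 3.0000
seg 5 [234.2°–255°] dwell: s stays 3.0000
seg 6 [255°–360°] cycloidal, h=16: θ=356.4° here. β=101.4, B=105. 16·(0.9657 − sin(2π·0.9657)/(2π)) = 15.9958 → s = 18.9958

18.9958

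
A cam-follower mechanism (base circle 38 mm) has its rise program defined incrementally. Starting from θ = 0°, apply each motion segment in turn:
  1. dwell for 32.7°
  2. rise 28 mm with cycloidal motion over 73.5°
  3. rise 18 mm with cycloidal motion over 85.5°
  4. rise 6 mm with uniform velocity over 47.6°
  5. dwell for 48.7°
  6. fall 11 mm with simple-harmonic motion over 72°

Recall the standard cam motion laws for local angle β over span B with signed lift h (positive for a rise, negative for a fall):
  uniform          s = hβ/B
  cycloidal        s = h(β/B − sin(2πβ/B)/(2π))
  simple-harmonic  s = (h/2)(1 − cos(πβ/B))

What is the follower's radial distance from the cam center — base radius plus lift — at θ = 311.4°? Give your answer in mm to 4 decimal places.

seg 1 [0°–32.7°] dwell: s stays 0.0000
seg 2 [32.7°–106.2°] cycloidal, h=28: full span → s += 28 → s = 28.0000
seg 3 [106.2°–191.7°] cycloidal, h=18: full span → s += 18 → s = 46.0000
seg 4 [191.7°–239.3°] uniform, h=6: full span → s += 6 → s = 52.0000
seg 5 [239.3°–288°] dwell: s stays 52.0000
seg 6 [288°–360°] simple-harmonic, h=-11: θ=311.4° here. β=23.4, B=72. -11/2·(1 − cos(π·0.3250)) = -2.6263 → s = 49.3737
radial distance = base radius + s = 38 + 49.3737 = 87.3737

87.3737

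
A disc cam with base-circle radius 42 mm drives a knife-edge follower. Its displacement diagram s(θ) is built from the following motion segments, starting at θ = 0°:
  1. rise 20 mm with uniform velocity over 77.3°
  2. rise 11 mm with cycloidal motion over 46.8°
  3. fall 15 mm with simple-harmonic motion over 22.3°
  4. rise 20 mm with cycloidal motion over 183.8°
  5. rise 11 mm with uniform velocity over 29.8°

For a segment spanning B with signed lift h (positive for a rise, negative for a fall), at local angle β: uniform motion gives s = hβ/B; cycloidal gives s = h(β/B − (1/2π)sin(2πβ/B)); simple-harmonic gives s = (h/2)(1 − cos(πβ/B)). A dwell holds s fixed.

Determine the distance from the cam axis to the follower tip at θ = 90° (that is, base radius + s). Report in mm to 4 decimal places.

seg 1 [0°–77.3°] uniform, h=20: full span → s += 20 → s = 20.0000
seg 2 [77.3°–124.1°] cycloidal, h=11: θ=90° here. β=12.7, B=46.8. 11·(0.2714 − sin(2π·0.2714)/(2π)) = 1.2501 → s = 21.2501
radial distance = base radius + s = 42 + 21.2501 = 63.2501

63.2501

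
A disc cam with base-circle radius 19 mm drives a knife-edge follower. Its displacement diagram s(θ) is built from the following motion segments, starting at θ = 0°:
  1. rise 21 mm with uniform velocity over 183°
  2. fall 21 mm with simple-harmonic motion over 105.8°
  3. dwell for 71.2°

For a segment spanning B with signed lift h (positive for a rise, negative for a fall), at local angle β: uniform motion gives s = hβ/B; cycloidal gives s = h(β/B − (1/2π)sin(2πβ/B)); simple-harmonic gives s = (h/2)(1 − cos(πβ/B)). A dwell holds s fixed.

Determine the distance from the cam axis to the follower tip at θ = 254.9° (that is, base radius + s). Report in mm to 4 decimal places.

seg 1 [0°–183°] uniform, h=21: full span → s += 21 → s = 21.0000
seg 2 [183°–288.8°] simple-harmonic, h=-21: θ=254.9° here. β=71.9, B=105.8. -21/2·(1 − cos(π·0.6796)) = -16.1146 → s = 4.8854
radial distance = base radius + s = 19 + 4.8854 = 23.8854

23.8854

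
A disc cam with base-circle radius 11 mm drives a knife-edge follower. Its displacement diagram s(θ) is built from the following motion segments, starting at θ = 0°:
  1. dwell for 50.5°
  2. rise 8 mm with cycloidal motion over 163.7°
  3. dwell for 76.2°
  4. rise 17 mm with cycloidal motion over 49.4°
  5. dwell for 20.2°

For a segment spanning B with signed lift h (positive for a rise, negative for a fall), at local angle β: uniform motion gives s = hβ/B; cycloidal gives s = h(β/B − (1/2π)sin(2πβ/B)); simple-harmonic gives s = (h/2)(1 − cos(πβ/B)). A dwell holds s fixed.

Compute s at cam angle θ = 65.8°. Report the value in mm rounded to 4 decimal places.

seg 1 [0°–50.5°] dwell: s stays 0.0000
seg 2 [50.5°–214.2°] cycloidal, h=8: θ=65.8° here. β=15.3, B=163.7. 8·(0.0935 − sin(2π·0.0935)/(2π)) = 0.0422 → s = 0.0422

0.0422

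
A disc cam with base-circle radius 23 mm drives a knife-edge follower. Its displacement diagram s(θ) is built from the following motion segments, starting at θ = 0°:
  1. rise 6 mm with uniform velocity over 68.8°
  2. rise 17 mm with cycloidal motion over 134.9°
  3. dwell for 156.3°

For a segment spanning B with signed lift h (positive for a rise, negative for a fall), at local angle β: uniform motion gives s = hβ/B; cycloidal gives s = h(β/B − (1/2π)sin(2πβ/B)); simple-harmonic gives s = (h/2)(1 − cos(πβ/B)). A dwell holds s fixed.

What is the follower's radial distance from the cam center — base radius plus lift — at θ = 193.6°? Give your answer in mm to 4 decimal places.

seg 1 [0°–68.8°] uniform, h=6: full span → s += 6 → s = 6.0000
seg 2 [68.8°–203.7°] cycloidal, h=17: θ=193.6° here. β=124.8, B=134.9. 17·(0.9251 − sin(2π·0.9251)/(2π)) = 16.9536 → s = 22.9536
radial distance = base radius + s = 23 + 22.9536 = 45.9536

45.9536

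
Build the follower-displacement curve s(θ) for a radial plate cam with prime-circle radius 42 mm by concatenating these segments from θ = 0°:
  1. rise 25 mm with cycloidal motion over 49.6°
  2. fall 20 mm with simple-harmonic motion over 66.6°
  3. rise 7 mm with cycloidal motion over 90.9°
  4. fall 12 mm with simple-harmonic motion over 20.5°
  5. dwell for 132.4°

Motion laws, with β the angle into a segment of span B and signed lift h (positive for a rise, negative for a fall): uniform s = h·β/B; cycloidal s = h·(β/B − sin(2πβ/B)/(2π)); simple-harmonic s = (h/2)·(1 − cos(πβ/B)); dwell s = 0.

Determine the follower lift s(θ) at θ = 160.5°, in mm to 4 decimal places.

seg 1 [0°–49.6°] cycloidal, h=25: full span → s += 25 → s = 25.0000
seg 2 [49.6°–116.2°] simple-harmonic, h=-20: full span → s += -20 → s = 5.0000
seg 3 [116.2°–207.1°] cycloidal, h=7: θ=160.5° here. β=44.3, B=90.9. 7·(0.4873 − sin(2π·0.4873)/(2π)) = 3.3230 → s = 8.3230

8.3230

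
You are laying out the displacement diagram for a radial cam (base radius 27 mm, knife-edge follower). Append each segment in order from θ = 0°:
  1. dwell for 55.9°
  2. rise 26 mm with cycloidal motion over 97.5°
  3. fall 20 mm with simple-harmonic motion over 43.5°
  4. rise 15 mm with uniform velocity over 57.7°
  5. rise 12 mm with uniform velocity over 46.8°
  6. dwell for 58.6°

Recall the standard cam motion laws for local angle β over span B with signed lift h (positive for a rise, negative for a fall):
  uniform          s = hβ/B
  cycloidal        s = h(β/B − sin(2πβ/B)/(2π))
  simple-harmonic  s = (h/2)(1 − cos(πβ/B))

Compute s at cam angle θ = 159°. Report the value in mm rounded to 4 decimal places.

seg 1 [0°–55.9°] dwell: s stays 0.0000
seg 2 [55.9°–153.4°] cycloidal, h=26: full span → s += 26 → s = 26.0000
seg 3 [153.4°–196.9°] simple-harmonic, h=-20: θ=159° here. β=5.6, B=43.5. -20/2·(1 − cos(π·0.1287)) = -0.8068 → s = 25.1932

25.1932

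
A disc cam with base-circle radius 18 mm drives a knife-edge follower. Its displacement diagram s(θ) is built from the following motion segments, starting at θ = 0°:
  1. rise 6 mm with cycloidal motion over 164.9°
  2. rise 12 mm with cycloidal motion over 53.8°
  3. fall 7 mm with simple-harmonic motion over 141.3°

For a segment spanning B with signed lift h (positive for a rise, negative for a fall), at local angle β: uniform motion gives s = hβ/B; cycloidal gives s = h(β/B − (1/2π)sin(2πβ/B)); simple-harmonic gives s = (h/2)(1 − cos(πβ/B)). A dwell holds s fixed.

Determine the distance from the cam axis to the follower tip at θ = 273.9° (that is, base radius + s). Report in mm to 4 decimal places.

seg 1 [0°–164.9°] cycloidal, h=6: full span → s += 6 → s = 6.0000
seg 2 [164.9°–218.7°] cycloidal, h=12: full span → s += 12 → s = 18.0000
seg 3 [218.7°–360°] simple-harmonic, h=-7: θ=273.9° here. β=55.2, B=141.3. -7/2·(1 − cos(π·0.3907)) = -2.3212 → s = 15.6788
radial distance = base radius + s = 18 + 15.6788 = 33.6788

33.6788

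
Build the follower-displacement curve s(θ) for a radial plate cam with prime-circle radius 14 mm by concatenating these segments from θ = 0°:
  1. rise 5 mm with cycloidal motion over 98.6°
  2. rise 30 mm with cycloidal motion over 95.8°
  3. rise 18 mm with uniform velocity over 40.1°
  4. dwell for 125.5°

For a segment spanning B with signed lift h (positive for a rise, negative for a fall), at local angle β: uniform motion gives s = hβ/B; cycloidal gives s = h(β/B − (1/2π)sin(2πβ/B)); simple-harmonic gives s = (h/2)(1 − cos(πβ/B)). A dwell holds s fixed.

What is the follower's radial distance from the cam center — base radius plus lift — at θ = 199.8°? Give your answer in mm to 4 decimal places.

seg 1 [0°–98.6°] cycloidal, h=5: full span → s += 5 → s = 5.0000
seg 2 [98.6°–194.4°] cycloidal, h=30: full span → s += 30 → s = 35.0000
seg 3 [194.4°–234.5°] uniform, h=18: θ=199.8° here. β=5.4, B=40.1. 18·5.4/40.1 = 2.4239 → s = 37.4239
radial distance = base radius + s = 14 + 37.4239 = 51.4239

51.4239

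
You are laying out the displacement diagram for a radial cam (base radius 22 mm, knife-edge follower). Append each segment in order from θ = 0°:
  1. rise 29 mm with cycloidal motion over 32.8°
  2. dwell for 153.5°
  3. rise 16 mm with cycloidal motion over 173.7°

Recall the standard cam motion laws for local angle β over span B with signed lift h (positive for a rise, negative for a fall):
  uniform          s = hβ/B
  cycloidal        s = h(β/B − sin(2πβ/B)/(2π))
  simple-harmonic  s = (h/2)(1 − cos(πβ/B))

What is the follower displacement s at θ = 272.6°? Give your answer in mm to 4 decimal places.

seg 1 [0°–32.8°] cycloidal, h=29: full span → s += 29 → s = 29.0000
seg 2 [32.8°–186.3°] dwell: s stays 29.0000
seg 3 [186.3°–360°] cycloidal, h=16: θ=272.6° here. β=86.3, B=173.7. 16·(0.4968 − sin(2π·0.4968)/(2π)) = 7.8987 → s = 36.8987

36.8987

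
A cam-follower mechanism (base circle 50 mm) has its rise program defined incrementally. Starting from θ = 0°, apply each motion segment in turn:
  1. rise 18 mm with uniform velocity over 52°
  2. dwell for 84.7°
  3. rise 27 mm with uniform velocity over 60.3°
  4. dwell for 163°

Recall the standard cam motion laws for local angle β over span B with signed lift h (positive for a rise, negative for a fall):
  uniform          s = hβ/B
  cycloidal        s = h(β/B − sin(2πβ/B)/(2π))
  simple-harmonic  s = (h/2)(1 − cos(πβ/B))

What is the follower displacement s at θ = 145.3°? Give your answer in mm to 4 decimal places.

seg 1 [0°–52°] uniform, h=18: full span → s += 18 → s = 18.0000
seg 2 [52°–136.7°] dwell: s stays 18.0000
seg 3 [136.7°–197°] uniform, h=27: θ=145.3° here. β=8.6, B=60.3. 27·8.6/60.3 = 3.8507 → s = 21.8507

21.8507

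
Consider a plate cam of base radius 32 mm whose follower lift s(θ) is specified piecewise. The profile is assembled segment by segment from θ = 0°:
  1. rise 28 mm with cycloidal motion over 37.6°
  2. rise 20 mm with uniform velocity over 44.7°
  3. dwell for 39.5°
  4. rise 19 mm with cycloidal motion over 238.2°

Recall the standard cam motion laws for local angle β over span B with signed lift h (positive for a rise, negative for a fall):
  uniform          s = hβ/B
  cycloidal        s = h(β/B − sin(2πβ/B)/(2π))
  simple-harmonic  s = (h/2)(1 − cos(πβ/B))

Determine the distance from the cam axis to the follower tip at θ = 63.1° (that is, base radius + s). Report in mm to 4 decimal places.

seg 1 [0°–37.6°] cycloidal, h=28: full span → s += 28 → s = 28.0000
seg 2 [37.6°–82.3°] uniform, h=20: θ=63.1° here. β=25.5, B=44.7. 20·25.5/44.7 = 11.4094 → s = 39.4094
radial distance = base radius + s = 32 + 39.4094 = 71.4094

71.4094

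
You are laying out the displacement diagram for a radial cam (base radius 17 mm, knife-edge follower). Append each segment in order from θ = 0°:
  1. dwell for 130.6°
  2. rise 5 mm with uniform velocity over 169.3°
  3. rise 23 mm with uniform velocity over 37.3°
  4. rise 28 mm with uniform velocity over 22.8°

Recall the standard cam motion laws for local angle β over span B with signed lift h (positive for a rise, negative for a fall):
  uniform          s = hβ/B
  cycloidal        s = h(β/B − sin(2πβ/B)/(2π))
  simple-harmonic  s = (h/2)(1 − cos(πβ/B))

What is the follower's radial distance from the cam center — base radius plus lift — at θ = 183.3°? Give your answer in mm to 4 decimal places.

seg 1 [0°–130.6°] dwell: s stays 0.0000
seg 2 [130.6°–299.9°] uniform, h=5: θ=183.3° here. β=52.7, B=169.3. 5·52.7/169.3 = 1.5564 → s = 1.5564
radial distance = base radius + s = 17 + 1.5564 = 18.5564

18.5564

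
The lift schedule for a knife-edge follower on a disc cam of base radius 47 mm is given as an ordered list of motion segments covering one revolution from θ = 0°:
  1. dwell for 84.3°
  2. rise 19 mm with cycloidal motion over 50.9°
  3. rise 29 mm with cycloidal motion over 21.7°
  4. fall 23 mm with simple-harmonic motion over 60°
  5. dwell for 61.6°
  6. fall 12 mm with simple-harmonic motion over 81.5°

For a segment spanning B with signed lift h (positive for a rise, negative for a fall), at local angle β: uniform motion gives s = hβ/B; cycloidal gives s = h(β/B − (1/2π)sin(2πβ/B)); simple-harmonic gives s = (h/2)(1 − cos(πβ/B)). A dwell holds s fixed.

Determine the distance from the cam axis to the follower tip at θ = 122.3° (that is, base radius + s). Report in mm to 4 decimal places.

seg 1 [0°–84.3°] dwell: s stays 0.0000
seg 2 [84.3°–135.2°] cycloidal, h=19: θ=122.3° here. β=38, B=50.9. 19·(0.7466 − sin(2π·0.7466)/(2π)) = 17.2079 → s = 17.2079
radial distance = base radius + s = 47 + 17.2079 = 64.2079

64.2079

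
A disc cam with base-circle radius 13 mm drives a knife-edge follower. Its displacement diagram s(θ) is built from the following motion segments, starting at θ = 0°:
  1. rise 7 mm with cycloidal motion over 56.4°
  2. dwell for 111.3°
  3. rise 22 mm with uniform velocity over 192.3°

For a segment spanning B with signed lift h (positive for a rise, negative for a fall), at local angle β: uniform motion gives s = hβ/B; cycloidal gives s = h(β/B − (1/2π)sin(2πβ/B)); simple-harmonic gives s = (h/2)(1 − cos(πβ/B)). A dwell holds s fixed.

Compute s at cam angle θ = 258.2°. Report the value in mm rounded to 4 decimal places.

seg 1 [0°–56.4°] cycloidal, h=7: full span → s += 7 → s = 7.0000
seg 2 [56.4°–167.7°] dwell: s stays 7.0000
seg 3 [167.7°–360°] uniform, h=22: θ=258.2° here. β=90.5, B=192.3. 22·90.5/192.3 = 10.3536 → s = 17.3536

17.3536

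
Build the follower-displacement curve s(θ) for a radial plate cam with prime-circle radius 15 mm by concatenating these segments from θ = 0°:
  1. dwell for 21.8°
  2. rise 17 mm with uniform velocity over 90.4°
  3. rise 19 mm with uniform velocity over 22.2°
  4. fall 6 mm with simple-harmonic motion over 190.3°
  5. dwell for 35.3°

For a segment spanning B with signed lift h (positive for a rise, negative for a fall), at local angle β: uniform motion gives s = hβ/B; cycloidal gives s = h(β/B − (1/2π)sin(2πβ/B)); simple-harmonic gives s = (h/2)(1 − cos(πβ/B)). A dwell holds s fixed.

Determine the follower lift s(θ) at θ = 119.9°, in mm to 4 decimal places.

seg 1 [0°–21.8°] dwell: s stays 0.0000
seg 2 [21.8°–112.2°] uniform, h=17: full span → s += 17 → s = 17.0000
seg 3 [112.2°–134.4°] uniform, h=19: θ=119.9° here. β=7.7, B=22.2. 19·7.7/22.2 = 6.5901 → s = 23.5901

23.5901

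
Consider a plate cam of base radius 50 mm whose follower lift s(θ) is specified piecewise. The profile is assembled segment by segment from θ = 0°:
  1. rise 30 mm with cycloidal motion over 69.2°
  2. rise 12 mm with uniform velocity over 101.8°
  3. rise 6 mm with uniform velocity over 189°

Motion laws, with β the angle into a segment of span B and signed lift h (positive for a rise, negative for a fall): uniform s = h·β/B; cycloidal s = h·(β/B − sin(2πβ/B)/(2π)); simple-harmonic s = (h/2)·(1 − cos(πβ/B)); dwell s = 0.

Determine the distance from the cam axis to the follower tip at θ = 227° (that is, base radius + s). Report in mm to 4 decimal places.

seg 1 [0°–69.2°] cycloidal, h=30: full span → s += 30 → s = 30.0000
seg 2 [69.2°–171°] uniform, h=12: full span → s += 12 → s = 42.0000
seg 3 [171°–360°] uniform, h=6: θ=227° here. β=56, B=189. 6·56/189 = 1.7778 → s = 43.7778
radial distance = base radius + s = 50 + 43.7778 = 93.7778

93.7778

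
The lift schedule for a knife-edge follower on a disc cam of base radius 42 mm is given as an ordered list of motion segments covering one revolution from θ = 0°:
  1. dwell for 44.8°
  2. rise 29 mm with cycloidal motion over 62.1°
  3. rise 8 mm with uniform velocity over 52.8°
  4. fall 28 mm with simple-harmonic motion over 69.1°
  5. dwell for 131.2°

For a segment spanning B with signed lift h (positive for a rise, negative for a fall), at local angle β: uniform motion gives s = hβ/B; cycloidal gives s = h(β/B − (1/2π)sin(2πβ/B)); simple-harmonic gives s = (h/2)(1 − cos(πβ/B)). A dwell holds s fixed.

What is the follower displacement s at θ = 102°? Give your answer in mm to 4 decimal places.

seg 1 [0°–44.8°] dwell: s stays 0.0000
seg 2 [44.8°–106.9°] cycloidal, h=29: θ=102° here. β=57.2, B=62.1. 29·(0.9211 − sin(2π·0.9211)/(2π)) = 28.9074 → s = 28.9074

28.9074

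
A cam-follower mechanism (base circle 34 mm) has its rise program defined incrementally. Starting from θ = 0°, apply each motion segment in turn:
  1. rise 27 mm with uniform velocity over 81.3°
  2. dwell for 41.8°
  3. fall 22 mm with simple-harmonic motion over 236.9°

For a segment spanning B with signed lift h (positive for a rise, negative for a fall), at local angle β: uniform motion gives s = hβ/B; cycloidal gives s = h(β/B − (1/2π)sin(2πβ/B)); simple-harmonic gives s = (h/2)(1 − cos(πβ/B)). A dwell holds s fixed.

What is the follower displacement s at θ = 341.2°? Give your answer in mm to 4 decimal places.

seg 1 [0°–81.3°] uniform, h=27: full span → s += 27 → s = 27.0000
seg 2 [81.3°–123.1°] dwell: s stays 27.0000
seg 3 [123.1°–360°] simple-harmonic, h=-22: θ=341.2° here. β=218.1, B=236.9. -22/2·(1 − cos(π·0.9206)) = -21.6599 → s = 5.3401

5.3401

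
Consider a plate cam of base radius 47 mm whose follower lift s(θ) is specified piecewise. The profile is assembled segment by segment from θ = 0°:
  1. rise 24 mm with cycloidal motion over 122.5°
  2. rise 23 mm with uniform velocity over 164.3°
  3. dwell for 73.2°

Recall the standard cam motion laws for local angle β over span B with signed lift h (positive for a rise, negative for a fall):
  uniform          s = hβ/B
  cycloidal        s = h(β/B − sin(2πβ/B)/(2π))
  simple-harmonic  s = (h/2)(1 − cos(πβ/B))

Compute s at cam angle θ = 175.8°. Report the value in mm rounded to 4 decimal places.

seg 1 [0°–122.5°] cycloidal, h=24: full span → s += 24 → s = 24.0000
seg 2 [122.5°–286.8°] uniform, h=23: θ=175.8° here. β=53.3, B=164.3. 23·53.3/164.3 = 7.4614 → s = 31.4614

31.4614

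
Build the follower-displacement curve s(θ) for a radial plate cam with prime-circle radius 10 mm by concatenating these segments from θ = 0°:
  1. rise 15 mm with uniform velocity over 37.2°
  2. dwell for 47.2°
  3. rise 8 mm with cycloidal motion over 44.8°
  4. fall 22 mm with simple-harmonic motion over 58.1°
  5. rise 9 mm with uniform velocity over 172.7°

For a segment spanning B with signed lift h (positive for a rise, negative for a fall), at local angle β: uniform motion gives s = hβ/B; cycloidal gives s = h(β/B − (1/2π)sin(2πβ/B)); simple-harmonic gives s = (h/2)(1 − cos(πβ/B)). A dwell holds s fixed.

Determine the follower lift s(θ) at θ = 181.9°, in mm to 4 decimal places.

seg 1 [0°–37.2°] uniform, h=15: full span → s += 15 → s = 15.0000
seg 2 [37.2°–84.4°] dwell: s stays 15.0000
seg 3 [84.4°–129.2°] cycloidal, h=8: full span → s += 8 → s = 23.0000
seg 4 [129.2°–187.3°] simple-harmonic, h=-22: θ=181.9° here. β=52.7, B=58.1. -22/2·(1 − cos(π·0.9071)) = -21.5344 → s = 1.4656

1.4656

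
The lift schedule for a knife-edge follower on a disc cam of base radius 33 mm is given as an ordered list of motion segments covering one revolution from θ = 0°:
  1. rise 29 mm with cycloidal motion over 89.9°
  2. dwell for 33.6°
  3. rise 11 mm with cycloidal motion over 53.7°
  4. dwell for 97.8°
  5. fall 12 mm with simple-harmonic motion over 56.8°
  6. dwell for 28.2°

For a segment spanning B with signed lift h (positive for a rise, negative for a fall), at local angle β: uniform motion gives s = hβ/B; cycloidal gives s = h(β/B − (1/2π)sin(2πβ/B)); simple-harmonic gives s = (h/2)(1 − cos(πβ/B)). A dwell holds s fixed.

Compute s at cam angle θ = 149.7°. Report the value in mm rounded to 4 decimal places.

seg 1 [0°–89.9°] cycloidal, h=29: full span → s += 29 → s = 29.0000
seg 2 [89.9°–123.5°] dwell: s stays 29.0000
seg 3 [123.5°–177.2°] cycloidal, h=11: θ=149.7° here. β=26.2, B=53.7. 11·(0.4879 − sin(2π·0.4879)/(2π)) = 5.2338 → s = 34.2338

34.2338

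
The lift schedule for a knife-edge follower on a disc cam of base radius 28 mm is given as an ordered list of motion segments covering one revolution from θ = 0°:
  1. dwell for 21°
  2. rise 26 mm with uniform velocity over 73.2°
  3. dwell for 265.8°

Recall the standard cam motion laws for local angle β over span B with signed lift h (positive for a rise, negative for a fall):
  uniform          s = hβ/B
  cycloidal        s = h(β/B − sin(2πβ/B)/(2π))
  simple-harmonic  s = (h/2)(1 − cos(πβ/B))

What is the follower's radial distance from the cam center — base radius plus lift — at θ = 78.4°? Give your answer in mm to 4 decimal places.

seg 1 [0°–21°] dwell: s stays 0.0000
seg 2 [21°–94.2°] uniform, h=26: θ=78.4° here. β=57.4, B=73.2. 26·57.4/73.2 = 20.3880 → s = 20.3880
radial distance = base radius + s = 28 + 20.3880 = 48.3880

48.3880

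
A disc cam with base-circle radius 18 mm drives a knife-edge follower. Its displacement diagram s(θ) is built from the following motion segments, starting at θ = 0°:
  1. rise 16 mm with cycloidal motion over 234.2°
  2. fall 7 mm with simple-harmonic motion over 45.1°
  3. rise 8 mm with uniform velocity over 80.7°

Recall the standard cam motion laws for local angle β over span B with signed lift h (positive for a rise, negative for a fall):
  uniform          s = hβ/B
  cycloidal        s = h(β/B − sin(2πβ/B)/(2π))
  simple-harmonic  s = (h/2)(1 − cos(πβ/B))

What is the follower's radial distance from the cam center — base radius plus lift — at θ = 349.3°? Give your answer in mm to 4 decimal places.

seg 1 [0°–234.2°] cycloidal, h=16: full span → s += 16 → s = 16.0000
seg 2 [234.2°–279.3°] simple-harmonic, h=-7: full span → s += -7 → s = 9.0000
seg 3 [279.3°–360°] uniform, h=8: θ=349.3° here. β=70, B=80.7. 8·70/80.7 = 6.9393 → s = 15.9393
radial distance = base radius + s = 18 + 15.9393 = 33.9393

33.9393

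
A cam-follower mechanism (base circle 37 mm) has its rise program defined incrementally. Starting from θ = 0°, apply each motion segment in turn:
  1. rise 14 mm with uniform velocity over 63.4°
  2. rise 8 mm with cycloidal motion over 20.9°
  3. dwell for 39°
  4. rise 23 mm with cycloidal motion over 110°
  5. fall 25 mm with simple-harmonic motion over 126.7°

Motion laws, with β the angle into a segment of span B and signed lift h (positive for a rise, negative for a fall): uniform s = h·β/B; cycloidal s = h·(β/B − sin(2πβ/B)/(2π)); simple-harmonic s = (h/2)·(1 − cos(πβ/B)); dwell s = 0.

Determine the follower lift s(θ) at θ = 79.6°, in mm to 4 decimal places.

seg 1 [0°–63.4°] uniform, h=14: full span → s += 14 → s = 14.0000
seg 2 [63.4°–84.3°] cycloidal, h=8: θ=79.6° here. β=16.2, B=20.9. 8·(0.7751 − sin(2π·0.7751)/(2π)) = 7.4584 → s = 21.4584

21.4584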